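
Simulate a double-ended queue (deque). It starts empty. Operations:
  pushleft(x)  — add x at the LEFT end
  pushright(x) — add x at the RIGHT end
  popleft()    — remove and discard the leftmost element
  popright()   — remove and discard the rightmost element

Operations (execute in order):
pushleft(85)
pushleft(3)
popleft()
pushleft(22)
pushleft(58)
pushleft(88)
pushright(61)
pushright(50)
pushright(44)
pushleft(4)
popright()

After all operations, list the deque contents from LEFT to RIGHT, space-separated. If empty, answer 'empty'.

pushleft(85): [85]
pushleft(3): [3, 85]
popleft(): [85]
pushleft(22): [22, 85]
pushleft(58): [58, 22, 85]
pushleft(88): [88, 58, 22, 85]
pushright(61): [88, 58, 22, 85, 61]
pushright(50): [88, 58, 22, 85, 61, 50]
pushright(44): [88, 58, 22, 85, 61, 50, 44]
pushleft(4): [4, 88, 58, 22, 85, 61, 50, 44]
popright(): [4, 88, 58, 22, 85, 61, 50]

Answer: 4 88 58 22 85 61 50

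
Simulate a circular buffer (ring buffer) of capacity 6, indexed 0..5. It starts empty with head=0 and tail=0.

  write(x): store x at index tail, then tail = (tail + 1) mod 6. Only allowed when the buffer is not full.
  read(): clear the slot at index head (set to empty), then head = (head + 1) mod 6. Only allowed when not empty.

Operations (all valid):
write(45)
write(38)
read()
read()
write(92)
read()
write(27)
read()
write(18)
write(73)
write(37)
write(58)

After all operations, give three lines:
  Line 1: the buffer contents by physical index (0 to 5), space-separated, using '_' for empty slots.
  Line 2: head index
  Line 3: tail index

write(45): buf=[45 _ _ _ _ _], head=0, tail=1, size=1
write(38): buf=[45 38 _ _ _ _], head=0, tail=2, size=2
read(): buf=[_ 38 _ _ _ _], head=1, tail=2, size=1
read(): buf=[_ _ _ _ _ _], head=2, tail=2, size=0
write(92): buf=[_ _ 92 _ _ _], head=2, tail=3, size=1
read(): buf=[_ _ _ _ _ _], head=3, tail=3, size=0
write(27): buf=[_ _ _ 27 _ _], head=3, tail=4, size=1
read(): buf=[_ _ _ _ _ _], head=4, tail=4, size=0
write(18): buf=[_ _ _ _ 18 _], head=4, tail=5, size=1
write(73): buf=[_ _ _ _ 18 73], head=4, tail=0, size=2
write(37): buf=[37 _ _ _ 18 73], head=4, tail=1, size=3
write(58): buf=[37 58 _ _ 18 73], head=4, tail=2, size=4

Answer: 37 58 _ _ 18 73
4
2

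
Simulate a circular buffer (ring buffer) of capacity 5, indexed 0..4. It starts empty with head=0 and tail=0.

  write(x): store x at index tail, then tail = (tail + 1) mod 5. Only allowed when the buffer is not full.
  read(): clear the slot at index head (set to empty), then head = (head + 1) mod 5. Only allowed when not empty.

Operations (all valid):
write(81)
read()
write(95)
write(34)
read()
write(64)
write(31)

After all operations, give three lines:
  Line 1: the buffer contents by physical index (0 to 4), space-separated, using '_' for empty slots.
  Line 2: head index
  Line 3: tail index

Answer: _ _ 34 64 31
2
0

Derivation:
write(81): buf=[81 _ _ _ _], head=0, tail=1, size=1
read(): buf=[_ _ _ _ _], head=1, tail=1, size=0
write(95): buf=[_ 95 _ _ _], head=1, tail=2, size=1
write(34): buf=[_ 95 34 _ _], head=1, tail=3, size=2
read(): buf=[_ _ 34 _ _], head=2, tail=3, size=1
write(64): buf=[_ _ 34 64 _], head=2, tail=4, size=2
write(31): buf=[_ _ 34 64 31], head=2, tail=0, size=3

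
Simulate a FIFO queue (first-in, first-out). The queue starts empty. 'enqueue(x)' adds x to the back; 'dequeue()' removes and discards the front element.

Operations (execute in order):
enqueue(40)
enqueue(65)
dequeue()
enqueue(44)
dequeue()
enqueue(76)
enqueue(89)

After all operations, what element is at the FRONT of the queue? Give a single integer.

enqueue(40): queue = [40]
enqueue(65): queue = [40, 65]
dequeue(): queue = [65]
enqueue(44): queue = [65, 44]
dequeue(): queue = [44]
enqueue(76): queue = [44, 76]
enqueue(89): queue = [44, 76, 89]

Answer: 44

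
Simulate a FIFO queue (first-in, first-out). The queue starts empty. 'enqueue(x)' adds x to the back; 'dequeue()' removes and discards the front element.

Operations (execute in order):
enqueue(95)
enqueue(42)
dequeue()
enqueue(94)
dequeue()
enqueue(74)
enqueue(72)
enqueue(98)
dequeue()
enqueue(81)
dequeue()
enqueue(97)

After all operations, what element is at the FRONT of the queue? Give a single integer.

Answer: 72

Derivation:
enqueue(95): queue = [95]
enqueue(42): queue = [95, 42]
dequeue(): queue = [42]
enqueue(94): queue = [42, 94]
dequeue(): queue = [94]
enqueue(74): queue = [94, 74]
enqueue(72): queue = [94, 74, 72]
enqueue(98): queue = [94, 74, 72, 98]
dequeue(): queue = [74, 72, 98]
enqueue(81): queue = [74, 72, 98, 81]
dequeue(): queue = [72, 98, 81]
enqueue(97): queue = [72, 98, 81, 97]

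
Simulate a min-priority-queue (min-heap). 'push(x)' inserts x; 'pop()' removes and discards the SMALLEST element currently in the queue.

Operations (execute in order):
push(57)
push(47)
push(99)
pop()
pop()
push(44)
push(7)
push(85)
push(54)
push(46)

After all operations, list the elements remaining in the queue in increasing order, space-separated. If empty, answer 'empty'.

push(57): heap contents = [57]
push(47): heap contents = [47, 57]
push(99): heap contents = [47, 57, 99]
pop() → 47: heap contents = [57, 99]
pop() → 57: heap contents = [99]
push(44): heap contents = [44, 99]
push(7): heap contents = [7, 44, 99]
push(85): heap contents = [7, 44, 85, 99]
push(54): heap contents = [7, 44, 54, 85, 99]
push(46): heap contents = [7, 44, 46, 54, 85, 99]

Answer: 7 44 46 54 85 99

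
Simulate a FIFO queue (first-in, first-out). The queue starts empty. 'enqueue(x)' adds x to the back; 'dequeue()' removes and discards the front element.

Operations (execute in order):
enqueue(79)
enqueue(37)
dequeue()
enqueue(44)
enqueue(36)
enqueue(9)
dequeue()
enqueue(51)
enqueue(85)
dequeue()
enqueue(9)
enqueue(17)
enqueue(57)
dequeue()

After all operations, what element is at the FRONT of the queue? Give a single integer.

enqueue(79): queue = [79]
enqueue(37): queue = [79, 37]
dequeue(): queue = [37]
enqueue(44): queue = [37, 44]
enqueue(36): queue = [37, 44, 36]
enqueue(9): queue = [37, 44, 36, 9]
dequeue(): queue = [44, 36, 9]
enqueue(51): queue = [44, 36, 9, 51]
enqueue(85): queue = [44, 36, 9, 51, 85]
dequeue(): queue = [36, 9, 51, 85]
enqueue(9): queue = [36, 9, 51, 85, 9]
enqueue(17): queue = [36, 9, 51, 85, 9, 17]
enqueue(57): queue = [36, 9, 51, 85, 9, 17, 57]
dequeue(): queue = [9, 51, 85, 9, 17, 57]

Answer: 9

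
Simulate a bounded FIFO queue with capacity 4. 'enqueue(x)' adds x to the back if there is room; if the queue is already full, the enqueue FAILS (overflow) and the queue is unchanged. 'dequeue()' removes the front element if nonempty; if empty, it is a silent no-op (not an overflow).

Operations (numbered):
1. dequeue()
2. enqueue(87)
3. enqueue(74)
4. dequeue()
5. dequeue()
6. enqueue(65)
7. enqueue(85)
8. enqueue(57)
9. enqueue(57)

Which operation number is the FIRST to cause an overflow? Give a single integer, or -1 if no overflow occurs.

Answer: -1

Derivation:
1. dequeue(): empty, no-op, size=0
2. enqueue(87): size=1
3. enqueue(74): size=2
4. dequeue(): size=1
5. dequeue(): size=0
6. enqueue(65): size=1
7. enqueue(85): size=2
8. enqueue(57): size=3
9. enqueue(57): size=4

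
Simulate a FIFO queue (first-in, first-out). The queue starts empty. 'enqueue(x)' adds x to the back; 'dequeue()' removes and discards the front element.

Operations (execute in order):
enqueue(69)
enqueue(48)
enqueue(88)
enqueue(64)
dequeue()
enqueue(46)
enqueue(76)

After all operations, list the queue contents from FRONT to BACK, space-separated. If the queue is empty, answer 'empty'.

Answer: 48 88 64 46 76

Derivation:
enqueue(69): [69]
enqueue(48): [69, 48]
enqueue(88): [69, 48, 88]
enqueue(64): [69, 48, 88, 64]
dequeue(): [48, 88, 64]
enqueue(46): [48, 88, 64, 46]
enqueue(76): [48, 88, 64, 46, 76]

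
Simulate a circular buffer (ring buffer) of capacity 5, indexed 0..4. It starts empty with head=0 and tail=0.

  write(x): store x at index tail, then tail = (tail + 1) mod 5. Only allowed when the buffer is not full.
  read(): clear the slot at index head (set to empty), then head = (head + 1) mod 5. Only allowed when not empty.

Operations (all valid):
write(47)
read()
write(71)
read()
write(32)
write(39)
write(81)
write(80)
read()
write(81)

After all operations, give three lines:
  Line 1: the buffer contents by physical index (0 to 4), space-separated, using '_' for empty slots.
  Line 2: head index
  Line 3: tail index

write(47): buf=[47 _ _ _ _], head=0, tail=1, size=1
read(): buf=[_ _ _ _ _], head=1, tail=1, size=0
write(71): buf=[_ 71 _ _ _], head=1, tail=2, size=1
read(): buf=[_ _ _ _ _], head=2, tail=2, size=0
write(32): buf=[_ _ 32 _ _], head=2, tail=3, size=1
write(39): buf=[_ _ 32 39 _], head=2, tail=4, size=2
write(81): buf=[_ _ 32 39 81], head=2, tail=0, size=3
write(80): buf=[80 _ 32 39 81], head=2, tail=1, size=4
read(): buf=[80 _ _ 39 81], head=3, tail=1, size=3
write(81): buf=[80 81 _ 39 81], head=3, tail=2, size=4

Answer: 80 81 _ 39 81
3
2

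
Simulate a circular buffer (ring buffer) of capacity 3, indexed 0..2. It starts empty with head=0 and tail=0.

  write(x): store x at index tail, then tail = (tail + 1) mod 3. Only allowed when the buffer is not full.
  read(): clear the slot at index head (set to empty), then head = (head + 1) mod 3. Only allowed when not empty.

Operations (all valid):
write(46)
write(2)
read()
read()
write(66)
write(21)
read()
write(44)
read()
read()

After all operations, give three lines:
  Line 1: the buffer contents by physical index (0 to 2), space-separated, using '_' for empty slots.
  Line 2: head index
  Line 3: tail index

write(46): buf=[46 _ _], head=0, tail=1, size=1
write(2): buf=[46 2 _], head=0, tail=2, size=2
read(): buf=[_ 2 _], head=1, tail=2, size=1
read(): buf=[_ _ _], head=2, tail=2, size=0
write(66): buf=[_ _ 66], head=2, tail=0, size=1
write(21): buf=[21 _ 66], head=2, tail=1, size=2
read(): buf=[21 _ _], head=0, tail=1, size=1
write(44): buf=[21 44 _], head=0, tail=2, size=2
read(): buf=[_ 44 _], head=1, tail=2, size=1
read(): buf=[_ _ _], head=2, tail=2, size=0

Answer: _ _ _
2
2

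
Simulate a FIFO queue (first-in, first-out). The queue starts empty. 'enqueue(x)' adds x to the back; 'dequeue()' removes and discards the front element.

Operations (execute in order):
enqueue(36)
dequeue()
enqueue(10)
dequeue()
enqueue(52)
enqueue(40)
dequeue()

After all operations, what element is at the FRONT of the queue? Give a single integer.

Answer: 40

Derivation:
enqueue(36): queue = [36]
dequeue(): queue = []
enqueue(10): queue = [10]
dequeue(): queue = []
enqueue(52): queue = [52]
enqueue(40): queue = [52, 40]
dequeue(): queue = [40]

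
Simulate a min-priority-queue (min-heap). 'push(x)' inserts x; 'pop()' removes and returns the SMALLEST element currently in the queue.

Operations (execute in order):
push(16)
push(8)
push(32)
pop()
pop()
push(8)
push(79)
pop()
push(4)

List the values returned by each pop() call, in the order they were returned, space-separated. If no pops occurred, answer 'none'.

push(16): heap contents = [16]
push(8): heap contents = [8, 16]
push(32): heap contents = [8, 16, 32]
pop() → 8: heap contents = [16, 32]
pop() → 16: heap contents = [32]
push(8): heap contents = [8, 32]
push(79): heap contents = [8, 32, 79]
pop() → 8: heap contents = [32, 79]
push(4): heap contents = [4, 32, 79]

Answer: 8 16 8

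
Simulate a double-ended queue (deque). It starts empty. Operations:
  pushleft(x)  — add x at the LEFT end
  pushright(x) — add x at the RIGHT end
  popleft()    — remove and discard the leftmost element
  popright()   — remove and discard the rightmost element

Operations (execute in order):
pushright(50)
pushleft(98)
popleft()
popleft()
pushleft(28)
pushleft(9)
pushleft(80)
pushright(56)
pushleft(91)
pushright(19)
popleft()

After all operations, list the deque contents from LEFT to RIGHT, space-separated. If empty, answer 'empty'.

Answer: 80 9 28 56 19

Derivation:
pushright(50): [50]
pushleft(98): [98, 50]
popleft(): [50]
popleft(): []
pushleft(28): [28]
pushleft(9): [9, 28]
pushleft(80): [80, 9, 28]
pushright(56): [80, 9, 28, 56]
pushleft(91): [91, 80, 9, 28, 56]
pushright(19): [91, 80, 9, 28, 56, 19]
popleft(): [80, 9, 28, 56, 19]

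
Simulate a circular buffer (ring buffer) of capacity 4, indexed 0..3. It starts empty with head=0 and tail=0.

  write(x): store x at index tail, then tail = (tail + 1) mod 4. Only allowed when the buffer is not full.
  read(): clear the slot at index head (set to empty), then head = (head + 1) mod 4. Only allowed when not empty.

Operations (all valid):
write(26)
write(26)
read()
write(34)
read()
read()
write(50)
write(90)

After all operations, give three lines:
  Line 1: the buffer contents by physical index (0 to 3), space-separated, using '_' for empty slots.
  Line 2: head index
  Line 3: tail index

write(26): buf=[26 _ _ _], head=0, tail=1, size=1
write(26): buf=[26 26 _ _], head=0, tail=2, size=2
read(): buf=[_ 26 _ _], head=1, tail=2, size=1
write(34): buf=[_ 26 34 _], head=1, tail=3, size=2
read(): buf=[_ _ 34 _], head=2, tail=3, size=1
read(): buf=[_ _ _ _], head=3, tail=3, size=0
write(50): buf=[_ _ _ 50], head=3, tail=0, size=1
write(90): buf=[90 _ _ 50], head=3, tail=1, size=2

Answer: 90 _ _ 50
3
1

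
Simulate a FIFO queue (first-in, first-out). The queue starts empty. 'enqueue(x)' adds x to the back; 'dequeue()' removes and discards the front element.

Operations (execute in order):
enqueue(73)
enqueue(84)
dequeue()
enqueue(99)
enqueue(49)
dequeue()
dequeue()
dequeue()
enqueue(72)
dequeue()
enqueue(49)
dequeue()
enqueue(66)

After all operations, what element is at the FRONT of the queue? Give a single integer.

enqueue(73): queue = [73]
enqueue(84): queue = [73, 84]
dequeue(): queue = [84]
enqueue(99): queue = [84, 99]
enqueue(49): queue = [84, 99, 49]
dequeue(): queue = [99, 49]
dequeue(): queue = [49]
dequeue(): queue = []
enqueue(72): queue = [72]
dequeue(): queue = []
enqueue(49): queue = [49]
dequeue(): queue = []
enqueue(66): queue = [66]

Answer: 66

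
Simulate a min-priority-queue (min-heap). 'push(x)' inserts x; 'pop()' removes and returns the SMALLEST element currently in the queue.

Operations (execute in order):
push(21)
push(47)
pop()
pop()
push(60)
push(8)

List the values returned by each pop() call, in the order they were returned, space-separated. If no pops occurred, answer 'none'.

Answer: 21 47

Derivation:
push(21): heap contents = [21]
push(47): heap contents = [21, 47]
pop() → 21: heap contents = [47]
pop() → 47: heap contents = []
push(60): heap contents = [60]
push(8): heap contents = [8, 60]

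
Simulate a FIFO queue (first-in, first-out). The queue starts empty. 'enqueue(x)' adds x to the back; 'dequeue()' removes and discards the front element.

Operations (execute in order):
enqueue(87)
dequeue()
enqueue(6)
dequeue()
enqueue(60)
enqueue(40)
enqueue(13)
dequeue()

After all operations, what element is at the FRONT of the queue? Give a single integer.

enqueue(87): queue = [87]
dequeue(): queue = []
enqueue(6): queue = [6]
dequeue(): queue = []
enqueue(60): queue = [60]
enqueue(40): queue = [60, 40]
enqueue(13): queue = [60, 40, 13]
dequeue(): queue = [40, 13]

Answer: 40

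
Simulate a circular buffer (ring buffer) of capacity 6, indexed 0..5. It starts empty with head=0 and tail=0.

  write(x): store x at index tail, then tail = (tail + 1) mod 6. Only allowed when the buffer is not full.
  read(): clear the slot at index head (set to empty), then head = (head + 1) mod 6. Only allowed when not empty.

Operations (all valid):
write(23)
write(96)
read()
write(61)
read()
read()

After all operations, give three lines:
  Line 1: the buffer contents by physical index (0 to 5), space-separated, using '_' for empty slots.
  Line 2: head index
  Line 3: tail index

write(23): buf=[23 _ _ _ _ _], head=0, tail=1, size=1
write(96): buf=[23 96 _ _ _ _], head=0, tail=2, size=2
read(): buf=[_ 96 _ _ _ _], head=1, tail=2, size=1
write(61): buf=[_ 96 61 _ _ _], head=1, tail=3, size=2
read(): buf=[_ _ 61 _ _ _], head=2, tail=3, size=1
read(): buf=[_ _ _ _ _ _], head=3, tail=3, size=0

Answer: _ _ _ _ _ _
3
3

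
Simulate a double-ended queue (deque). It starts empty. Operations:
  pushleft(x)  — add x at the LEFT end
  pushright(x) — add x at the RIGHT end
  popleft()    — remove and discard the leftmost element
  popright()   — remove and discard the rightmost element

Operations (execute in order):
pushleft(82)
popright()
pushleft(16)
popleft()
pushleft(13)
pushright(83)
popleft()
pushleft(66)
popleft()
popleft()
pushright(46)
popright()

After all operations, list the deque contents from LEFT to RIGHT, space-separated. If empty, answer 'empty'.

pushleft(82): [82]
popright(): []
pushleft(16): [16]
popleft(): []
pushleft(13): [13]
pushright(83): [13, 83]
popleft(): [83]
pushleft(66): [66, 83]
popleft(): [83]
popleft(): []
pushright(46): [46]
popright(): []

Answer: empty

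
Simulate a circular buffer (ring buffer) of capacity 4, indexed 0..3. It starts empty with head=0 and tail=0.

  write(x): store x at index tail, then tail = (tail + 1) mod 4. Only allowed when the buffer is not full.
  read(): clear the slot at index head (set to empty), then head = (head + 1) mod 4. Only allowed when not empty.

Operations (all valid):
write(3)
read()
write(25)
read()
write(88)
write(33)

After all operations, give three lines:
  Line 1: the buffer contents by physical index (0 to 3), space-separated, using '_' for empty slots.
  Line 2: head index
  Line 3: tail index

write(3): buf=[3 _ _ _], head=0, tail=1, size=1
read(): buf=[_ _ _ _], head=1, tail=1, size=0
write(25): buf=[_ 25 _ _], head=1, tail=2, size=1
read(): buf=[_ _ _ _], head=2, tail=2, size=0
write(88): buf=[_ _ 88 _], head=2, tail=3, size=1
write(33): buf=[_ _ 88 33], head=2, tail=0, size=2

Answer: _ _ 88 33
2
0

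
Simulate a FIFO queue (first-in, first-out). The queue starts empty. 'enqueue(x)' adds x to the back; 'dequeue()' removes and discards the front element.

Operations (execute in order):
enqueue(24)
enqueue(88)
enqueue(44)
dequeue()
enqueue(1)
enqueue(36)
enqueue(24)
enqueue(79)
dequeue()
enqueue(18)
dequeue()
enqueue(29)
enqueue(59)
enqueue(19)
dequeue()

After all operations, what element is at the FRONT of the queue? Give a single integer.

enqueue(24): queue = [24]
enqueue(88): queue = [24, 88]
enqueue(44): queue = [24, 88, 44]
dequeue(): queue = [88, 44]
enqueue(1): queue = [88, 44, 1]
enqueue(36): queue = [88, 44, 1, 36]
enqueue(24): queue = [88, 44, 1, 36, 24]
enqueue(79): queue = [88, 44, 1, 36, 24, 79]
dequeue(): queue = [44, 1, 36, 24, 79]
enqueue(18): queue = [44, 1, 36, 24, 79, 18]
dequeue(): queue = [1, 36, 24, 79, 18]
enqueue(29): queue = [1, 36, 24, 79, 18, 29]
enqueue(59): queue = [1, 36, 24, 79, 18, 29, 59]
enqueue(19): queue = [1, 36, 24, 79, 18, 29, 59, 19]
dequeue(): queue = [36, 24, 79, 18, 29, 59, 19]

Answer: 36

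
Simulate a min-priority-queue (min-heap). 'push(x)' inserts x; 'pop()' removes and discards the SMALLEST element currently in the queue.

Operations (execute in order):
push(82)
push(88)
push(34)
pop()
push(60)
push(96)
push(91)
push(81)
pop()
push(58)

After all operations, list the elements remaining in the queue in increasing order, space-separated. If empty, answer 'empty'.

Answer: 58 81 82 88 91 96

Derivation:
push(82): heap contents = [82]
push(88): heap contents = [82, 88]
push(34): heap contents = [34, 82, 88]
pop() → 34: heap contents = [82, 88]
push(60): heap contents = [60, 82, 88]
push(96): heap contents = [60, 82, 88, 96]
push(91): heap contents = [60, 82, 88, 91, 96]
push(81): heap contents = [60, 81, 82, 88, 91, 96]
pop() → 60: heap contents = [81, 82, 88, 91, 96]
push(58): heap contents = [58, 81, 82, 88, 91, 96]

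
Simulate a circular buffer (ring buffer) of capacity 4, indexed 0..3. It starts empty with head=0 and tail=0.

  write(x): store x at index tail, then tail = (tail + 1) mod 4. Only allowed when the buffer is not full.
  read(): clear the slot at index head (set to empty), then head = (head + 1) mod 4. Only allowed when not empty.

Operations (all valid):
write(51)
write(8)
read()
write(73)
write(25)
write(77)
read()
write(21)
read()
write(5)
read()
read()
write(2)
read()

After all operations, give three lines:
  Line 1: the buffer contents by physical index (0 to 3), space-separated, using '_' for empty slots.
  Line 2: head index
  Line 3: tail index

write(51): buf=[51 _ _ _], head=0, tail=1, size=1
write(8): buf=[51 8 _ _], head=0, tail=2, size=2
read(): buf=[_ 8 _ _], head=1, tail=2, size=1
write(73): buf=[_ 8 73 _], head=1, tail=3, size=2
write(25): buf=[_ 8 73 25], head=1, tail=0, size=3
write(77): buf=[77 8 73 25], head=1, tail=1, size=4
read(): buf=[77 _ 73 25], head=2, tail=1, size=3
write(21): buf=[77 21 73 25], head=2, tail=2, size=4
read(): buf=[77 21 _ 25], head=3, tail=2, size=3
write(5): buf=[77 21 5 25], head=3, tail=3, size=4
read(): buf=[77 21 5 _], head=0, tail=3, size=3
read(): buf=[_ 21 5 _], head=1, tail=3, size=2
write(2): buf=[_ 21 5 2], head=1, tail=0, size=3
read(): buf=[_ _ 5 2], head=2, tail=0, size=2

Answer: _ _ 5 2
2
0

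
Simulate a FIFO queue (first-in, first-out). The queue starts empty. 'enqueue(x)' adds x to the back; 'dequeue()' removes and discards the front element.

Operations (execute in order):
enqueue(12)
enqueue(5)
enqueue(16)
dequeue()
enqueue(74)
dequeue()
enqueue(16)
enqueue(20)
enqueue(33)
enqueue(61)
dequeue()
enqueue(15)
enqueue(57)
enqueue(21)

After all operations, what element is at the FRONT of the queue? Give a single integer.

Answer: 74

Derivation:
enqueue(12): queue = [12]
enqueue(5): queue = [12, 5]
enqueue(16): queue = [12, 5, 16]
dequeue(): queue = [5, 16]
enqueue(74): queue = [5, 16, 74]
dequeue(): queue = [16, 74]
enqueue(16): queue = [16, 74, 16]
enqueue(20): queue = [16, 74, 16, 20]
enqueue(33): queue = [16, 74, 16, 20, 33]
enqueue(61): queue = [16, 74, 16, 20, 33, 61]
dequeue(): queue = [74, 16, 20, 33, 61]
enqueue(15): queue = [74, 16, 20, 33, 61, 15]
enqueue(57): queue = [74, 16, 20, 33, 61, 15, 57]
enqueue(21): queue = [74, 16, 20, 33, 61, 15, 57, 21]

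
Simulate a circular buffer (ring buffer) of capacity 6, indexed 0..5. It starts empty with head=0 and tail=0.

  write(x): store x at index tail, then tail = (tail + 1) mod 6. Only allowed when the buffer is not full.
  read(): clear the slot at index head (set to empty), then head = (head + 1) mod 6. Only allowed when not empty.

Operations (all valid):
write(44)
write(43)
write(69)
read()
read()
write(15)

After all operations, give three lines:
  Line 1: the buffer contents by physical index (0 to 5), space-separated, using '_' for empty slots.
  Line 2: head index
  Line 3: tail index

Answer: _ _ 69 15 _ _
2
4

Derivation:
write(44): buf=[44 _ _ _ _ _], head=0, tail=1, size=1
write(43): buf=[44 43 _ _ _ _], head=0, tail=2, size=2
write(69): buf=[44 43 69 _ _ _], head=0, tail=3, size=3
read(): buf=[_ 43 69 _ _ _], head=1, tail=3, size=2
read(): buf=[_ _ 69 _ _ _], head=2, tail=3, size=1
write(15): buf=[_ _ 69 15 _ _], head=2, tail=4, size=2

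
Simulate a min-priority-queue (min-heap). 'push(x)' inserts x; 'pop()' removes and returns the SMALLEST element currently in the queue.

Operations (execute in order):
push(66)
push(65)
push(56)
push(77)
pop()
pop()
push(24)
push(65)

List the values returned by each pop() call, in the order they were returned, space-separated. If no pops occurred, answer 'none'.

push(66): heap contents = [66]
push(65): heap contents = [65, 66]
push(56): heap contents = [56, 65, 66]
push(77): heap contents = [56, 65, 66, 77]
pop() → 56: heap contents = [65, 66, 77]
pop() → 65: heap contents = [66, 77]
push(24): heap contents = [24, 66, 77]
push(65): heap contents = [24, 65, 66, 77]

Answer: 56 65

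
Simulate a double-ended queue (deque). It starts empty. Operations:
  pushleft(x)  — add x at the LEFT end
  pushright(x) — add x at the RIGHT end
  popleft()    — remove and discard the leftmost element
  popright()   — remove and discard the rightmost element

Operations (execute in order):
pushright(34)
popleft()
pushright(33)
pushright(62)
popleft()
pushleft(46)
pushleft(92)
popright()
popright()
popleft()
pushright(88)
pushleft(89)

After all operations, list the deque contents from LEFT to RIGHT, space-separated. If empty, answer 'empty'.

pushright(34): [34]
popleft(): []
pushright(33): [33]
pushright(62): [33, 62]
popleft(): [62]
pushleft(46): [46, 62]
pushleft(92): [92, 46, 62]
popright(): [92, 46]
popright(): [92]
popleft(): []
pushright(88): [88]
pushleft(89): [89, 88]

Answer: 89 88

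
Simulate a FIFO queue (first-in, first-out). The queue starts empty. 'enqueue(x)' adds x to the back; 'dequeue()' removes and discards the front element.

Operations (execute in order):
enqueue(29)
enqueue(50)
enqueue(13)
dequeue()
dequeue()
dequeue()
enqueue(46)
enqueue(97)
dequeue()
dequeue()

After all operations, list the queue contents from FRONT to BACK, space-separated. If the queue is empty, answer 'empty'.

Answer: empty

Derivation:
enqueue(29): [29]
enqueue(50): [29, 50]
enqueue(13): [29, 50, 13]
dequeue(): [50, 13]
dequeue(): [13]
dequeue(): []
enqueue(46): [46]
enqueue(97): [46, 97]
dequeue(): [97]
dequeue(): []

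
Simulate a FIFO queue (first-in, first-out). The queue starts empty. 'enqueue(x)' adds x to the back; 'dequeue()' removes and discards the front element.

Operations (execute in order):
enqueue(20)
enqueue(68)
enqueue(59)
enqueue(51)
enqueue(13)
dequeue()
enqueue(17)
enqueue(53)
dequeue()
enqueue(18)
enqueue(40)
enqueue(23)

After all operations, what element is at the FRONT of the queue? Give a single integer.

enqueue(20): queue = [20]
enqueue(68): queue = [20, 68]
enqueue(59): queue = [20, 68, 59]
enqueue(51): queue = [20, 68, 59, 51]
enqueue(13): queue = [20, 68, 59, 51, 13]
dequeue(): queue = [68, 59, 51, 13]
enqueue(17): queue = [68, 59, 51, 13, 17]
enqueue(53): queue = [68, 59, 51, 13, 17, 53]
dequeue(): queue = [59, 51, 13, 17, 53]
enqueue(18): queue = [59, 51, 13, 17, 53, 18]
enqueue(40): queue = [59, 51, 13, 17, 53, 18, 40]
enqueue(23): queue = [59, 51, 13, 17, 53, 18, 40, 23]

Answer: 59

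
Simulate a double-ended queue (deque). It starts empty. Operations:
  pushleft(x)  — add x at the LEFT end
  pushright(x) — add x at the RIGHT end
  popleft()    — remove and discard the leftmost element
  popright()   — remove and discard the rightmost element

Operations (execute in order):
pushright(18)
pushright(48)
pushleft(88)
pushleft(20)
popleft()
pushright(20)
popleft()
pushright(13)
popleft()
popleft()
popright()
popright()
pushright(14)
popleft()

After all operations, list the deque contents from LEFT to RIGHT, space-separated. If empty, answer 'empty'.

Answer: empty

Derivation:
pushright(18): [18]
pushright(48): [18, 48]
pushleft(88): [88, 18, 48]
pushleft(20): [20, 88, 18, 48]
popleft(): [88, 18, 48]
pushright(20): [88, 18, 48, 20]
popleft(): [18, 48, 20]
pushright(13): [18, 48, 20, 13]
popleft(): [48, 20, 13]
popleft(): [20, 13]
popright(): [20]
popright(): []
pushright(14): [14]
popleft(): []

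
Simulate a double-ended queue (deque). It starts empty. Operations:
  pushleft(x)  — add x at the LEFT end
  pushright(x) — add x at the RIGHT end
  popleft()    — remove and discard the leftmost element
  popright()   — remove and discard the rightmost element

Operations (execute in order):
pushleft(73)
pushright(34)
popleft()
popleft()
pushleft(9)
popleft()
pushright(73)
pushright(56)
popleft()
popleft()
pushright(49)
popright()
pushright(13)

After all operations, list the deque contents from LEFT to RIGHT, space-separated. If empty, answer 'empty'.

pushleft(73): [73]
pushright(34): [73, 34]
popleft(): [34]
popleft(): []
pushleft(9): [9]
popleft(): []
pushright(73): [73]
pushright(56): [73, 56]
popleft(): [56]
popleft(): []
pushright(49): [49]
popright(): []
pushright(13): [13]

Answer: 13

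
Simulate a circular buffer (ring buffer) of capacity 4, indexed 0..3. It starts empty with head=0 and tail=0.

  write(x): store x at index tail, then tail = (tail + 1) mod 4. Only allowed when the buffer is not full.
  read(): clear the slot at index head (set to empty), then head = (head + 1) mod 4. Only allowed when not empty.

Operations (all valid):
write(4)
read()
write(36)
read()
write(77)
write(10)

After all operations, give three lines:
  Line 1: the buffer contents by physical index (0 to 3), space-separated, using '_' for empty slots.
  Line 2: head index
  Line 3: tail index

Answer: _ _ 77 10
2
0

Derivation:
write(4): buf=[4 _ _ _], head=0, tail=1, size=1
read(): buf=[_ _ _ _], head=1, tail=1, size=0
write(36): buf=[_ 36 _ _], head=1, tail=2, size=1
read(): buf=[_ _ _ _], head=2, tail=2, size=0
write(77): buf=[_ _ 77 _], head=2, tail=3, size=1
write(10): buf=[_ _ 77 10], head=2, tail=0, size=2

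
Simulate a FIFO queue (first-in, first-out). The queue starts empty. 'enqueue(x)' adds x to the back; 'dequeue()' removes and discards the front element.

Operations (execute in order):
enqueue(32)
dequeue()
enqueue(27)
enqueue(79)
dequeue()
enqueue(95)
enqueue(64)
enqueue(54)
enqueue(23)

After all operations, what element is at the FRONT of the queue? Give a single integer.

Answer: 79

Derivation:
enqueue(32): queue = [32]
dequeue(): queue = []
enqueue(27): queue = [27]
enqueue(79): queue = [27, 79]
dequeue(): queue = [79]
enqueue(95): queue = [79, 95]
enqueue(64): queue = [79, 95, 64]
enqueue(54): queue = [79, 95, 64, 54]
enqueue(23): queue = [79, 95, 64, 54, 23]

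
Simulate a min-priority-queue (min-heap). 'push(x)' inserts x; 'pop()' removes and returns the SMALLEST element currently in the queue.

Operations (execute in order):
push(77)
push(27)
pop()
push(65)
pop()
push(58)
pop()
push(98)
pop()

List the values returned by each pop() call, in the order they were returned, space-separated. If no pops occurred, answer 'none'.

push(77): heap contents = [77]
push(27): heap contents = [27, 77]
pop() → 27: heap contents = [77]
push(65): heap contents = [65, 77]
pop() → 65: heap contents = [77]
push(58): heap contents = [58, 77]
pop() → 58: heap contents = [77]
push(98): heap contents = [77, 98]
pop() → 77: heap contents = [98]

Answer: 27 65 58 77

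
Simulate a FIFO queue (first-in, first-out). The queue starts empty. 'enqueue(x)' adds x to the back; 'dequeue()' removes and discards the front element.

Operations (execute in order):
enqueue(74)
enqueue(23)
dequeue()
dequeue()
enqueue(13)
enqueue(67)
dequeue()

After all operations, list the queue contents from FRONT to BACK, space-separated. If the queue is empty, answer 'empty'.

enqueue(74): [74]
enqueue(23): [74, 23]
dequeue(): [23]
dequeue(): []
enqueue(13): [13]
enqueue(67): [13, 67]
dequeue(): [67]

Answer: 67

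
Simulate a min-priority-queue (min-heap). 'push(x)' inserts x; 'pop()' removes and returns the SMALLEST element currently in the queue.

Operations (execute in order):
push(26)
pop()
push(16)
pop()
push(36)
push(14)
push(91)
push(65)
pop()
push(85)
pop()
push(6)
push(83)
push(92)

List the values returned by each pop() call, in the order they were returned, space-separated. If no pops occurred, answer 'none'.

push(26): heap contents = [26]
pop() → 26: heap contents = []
push(16): heap contents = [16]
pop() → 16: heap contents = []
push(36): heap contents = [36]
push(14): heap contents = [14, 36]
push(91): heap contents = [14, 36, 91]
push(65): heap contents = [14, 36, 65, 91]
pop() → 14: heap contents = [36, 65, 91]
push(85): heap contents = [36, 65, 85, 91]
pop() → 36: heap contents = [65, 85, 91]
push(6): heap contents = [6, 65, 85, 91]
push(83): heap contents = [6, 65, 83, 85, 91]
push(92): heap contents = [6, 65, 83, 85, 91, 92]

Answer: 26 16 14 36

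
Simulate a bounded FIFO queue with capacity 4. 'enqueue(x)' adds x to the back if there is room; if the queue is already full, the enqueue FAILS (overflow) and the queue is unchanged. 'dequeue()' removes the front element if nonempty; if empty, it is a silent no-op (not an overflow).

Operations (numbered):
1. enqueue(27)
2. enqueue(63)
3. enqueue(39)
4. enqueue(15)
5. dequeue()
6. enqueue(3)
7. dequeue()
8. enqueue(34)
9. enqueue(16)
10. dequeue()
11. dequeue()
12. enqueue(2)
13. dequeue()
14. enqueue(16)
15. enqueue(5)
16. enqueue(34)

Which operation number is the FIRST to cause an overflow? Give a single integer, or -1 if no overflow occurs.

Answer: 9

Derivation:
1. enqueue(27): size=1
2. enqueue(63): size=2
3. enqueue(39): size=3
4. enqueue(15): size=4
5. dequeue(): size=3
6. enqueue(3): size=4
7. dequeue(): size=3
8. enqueue(34): size=4
9. enqueue(16): size=4=cap → OVERFLOW (fail)
10. dequeue(): size=3
11. dequeue(): size=2
12. enqueue(2): size=3
13. dequeue(): size=2
14. enqueue(16): size=3
15. enqueue(5): size=4
16. enqueue(34): size=4=cap → OVERFLOW (fail)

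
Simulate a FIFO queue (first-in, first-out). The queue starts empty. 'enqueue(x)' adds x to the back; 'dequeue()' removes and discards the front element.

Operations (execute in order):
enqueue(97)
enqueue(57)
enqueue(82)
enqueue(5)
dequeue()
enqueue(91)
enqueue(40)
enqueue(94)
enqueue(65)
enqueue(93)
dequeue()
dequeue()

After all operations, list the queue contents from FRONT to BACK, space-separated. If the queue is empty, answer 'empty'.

enqueue(97): [97]
enqueue(57): [97, 57]
enqueue(82): [97, 57, 82]
enqueue(5): [97, 57, 82, 5]
dequeue(): [57, 82, 5]
enqueue(91): [57, 82, 5, 91]
enqueue(40): [57, 82, 5, 91, 40]
enqueue(94): [57, 82, 5, 91, 40, 94]
enqueue(65): [57, 82, 5, 91, 40, 94, 65]
enqueue(93): [57, 82, 5, 91, 40, 94, 65, 93]
dequeue(): [82, 5, 91, 40, 94, 65, 93]
dequeue(): [5, 91, 40, 94, 65, 93]

Answer: 5 91 40 94 65 93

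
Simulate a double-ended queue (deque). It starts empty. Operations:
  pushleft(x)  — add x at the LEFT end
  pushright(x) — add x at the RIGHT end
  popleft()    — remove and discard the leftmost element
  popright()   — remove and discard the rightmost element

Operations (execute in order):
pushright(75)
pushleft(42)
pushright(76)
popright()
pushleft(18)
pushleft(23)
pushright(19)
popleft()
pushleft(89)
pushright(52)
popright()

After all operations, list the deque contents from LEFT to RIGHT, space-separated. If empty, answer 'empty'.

pushright(75): [75]
pushleft(42): [42, 75]
pushright(76): [42, 75, 76]
popright(): [42, 75]
pushleft(18): [18, 42, 75]
pushleft(23): [23, 18, 42, 75]
pushright(19): [23, 18, 42, 75, 19]
popleft(): [18, 42, 75, 19]
pushleft(89): [89, 18, 42, 75, 19]
pushright(52): [89, 18, 42, 75, 19, 52]
popright(): [89, 18, 42, 75, 19]

Answer: 89 18 42 75 19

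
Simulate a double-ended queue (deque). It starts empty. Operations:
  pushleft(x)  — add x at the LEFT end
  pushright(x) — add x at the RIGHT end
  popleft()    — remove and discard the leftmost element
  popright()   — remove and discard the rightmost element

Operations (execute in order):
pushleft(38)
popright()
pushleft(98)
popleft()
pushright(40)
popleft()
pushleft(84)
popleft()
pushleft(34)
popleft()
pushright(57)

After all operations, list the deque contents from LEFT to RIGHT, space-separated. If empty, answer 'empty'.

Answer: 57

Derivation:
pushleft(38): [38]
popright(): []
pushleft(98): [98]
popleft(): []
pushright(40): [40]
popleft(): []
pushleft(84): [84]
popleft(): []
pushleft(34): [34]
popleft(): []
pushright(57): [57]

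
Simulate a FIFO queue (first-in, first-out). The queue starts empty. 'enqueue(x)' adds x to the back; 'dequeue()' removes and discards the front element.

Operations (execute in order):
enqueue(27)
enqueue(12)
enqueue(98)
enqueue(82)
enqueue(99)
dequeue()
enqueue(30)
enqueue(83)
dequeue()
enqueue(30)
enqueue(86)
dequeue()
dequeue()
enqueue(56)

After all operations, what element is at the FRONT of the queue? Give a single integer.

enqueue(27): queue = [27]
enqueue(12): queue = [27, 12]
enqueue(98): queue = [27, 12, 98]
enqueue(82): queue = [27, 12, 98, 82]
enqueue(99): queue = [27, 12, 98, 82, 99]
dequeue(): queue = [12, 98, 82, 99]
enqueue(30): queue = [12, 98, 82, 99, 30]
enqueue(83): queue = [12, 98, 82, 99, 30, 83]
dequeue(): queue = [98, 82, 99, 30, 83]
enqueue(30): queue = [98, 82, 99, 30, 83, 30]
enqueue(86): queue = [98, 82, 99, 30, 83, 30, 86]
dequeue(): queue = [82, 99, 30, 83, 30, 86]
dequeue(): queue = [99, 30, 83, 30, 86]
enqueue(56): queue = [99, 30, 83, 30, 86, 56]

Answer: 99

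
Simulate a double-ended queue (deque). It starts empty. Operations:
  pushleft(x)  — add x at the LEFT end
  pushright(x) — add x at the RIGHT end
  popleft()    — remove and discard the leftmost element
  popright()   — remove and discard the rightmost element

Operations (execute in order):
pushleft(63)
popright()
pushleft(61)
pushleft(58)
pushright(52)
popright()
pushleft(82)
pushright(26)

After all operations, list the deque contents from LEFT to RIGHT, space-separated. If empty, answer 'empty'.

Answer: 82 58 61 26

Derivation:
pushleft(63): [63]
popright(): []
pushleft(61): [61]
pushleft(58): [58, 61]
pushright(52): [58, 61, 52]
popright(): [58, 61]
pushleft(82): [82, 58, 61]
pushright(26): [82, 58, 61, 26]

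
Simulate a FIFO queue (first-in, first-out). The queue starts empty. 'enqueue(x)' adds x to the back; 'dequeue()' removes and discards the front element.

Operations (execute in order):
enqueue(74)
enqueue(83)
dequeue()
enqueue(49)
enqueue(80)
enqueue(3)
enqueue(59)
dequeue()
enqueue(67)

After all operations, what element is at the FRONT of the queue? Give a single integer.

Answer: 49

Derivation:
enqueue(74): queue = [74]
enqueue(83): queue = [74, 83]
dequeue(): queue = [83]
enqueue(49): queue = [83, 49]
enqueue(80): queue = [83, 49, 80]
enqueue(3): queue = [83, 49, 80, 3]
enqueue(59): queue = [83, 49, 80, 3, 59]
dequeue(): queue = [49, 80, 3, 59]
enqueue(67): queue = [49, 80, 3, 59, 67]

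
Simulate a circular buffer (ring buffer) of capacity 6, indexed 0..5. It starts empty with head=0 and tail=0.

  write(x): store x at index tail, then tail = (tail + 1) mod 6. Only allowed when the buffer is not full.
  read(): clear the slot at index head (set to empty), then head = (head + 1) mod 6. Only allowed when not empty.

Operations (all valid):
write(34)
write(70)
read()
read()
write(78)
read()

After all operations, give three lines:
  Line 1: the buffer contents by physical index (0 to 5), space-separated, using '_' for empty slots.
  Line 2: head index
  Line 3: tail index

Answer: _ _ _ _ _ _
3
3

Derivation:
write(34): buf=[34 _ _ _ _ _], head=0, tail=1, size=1
write(70): buf=[34 70 _ _ _ _], head=0, tail=2, size=2
read(): buf=[_ 70 _ _ _ _], head=1, tail=2, size=1
read(): buf=[_ _ _ _ _ _], head=2, tail=2, size=0
write(78): buf=[_ _ 78 _ _ _], head=2, tail=3, size=1
read(): buf=[_ _ _ _ _ _], head=3, tail=3, size=0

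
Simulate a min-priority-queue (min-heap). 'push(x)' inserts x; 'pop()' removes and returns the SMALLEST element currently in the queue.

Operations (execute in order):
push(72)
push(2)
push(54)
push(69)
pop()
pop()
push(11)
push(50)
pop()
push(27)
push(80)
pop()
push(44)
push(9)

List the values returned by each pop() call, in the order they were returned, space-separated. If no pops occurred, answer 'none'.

push(72): heap contents = [72]
push(2): heap contents = [2, 72]
push(54): heap contents = [2, 54, 72]
push(69): heap contents = [2, 54, 69, 72]
pop() → 2: heap contents = [54, 69, 72]
pop() → 54: heap contents = [69, 72]
push(11): heap contents = [11, 69, 72]
push(50): heap contents = [11, 50, 69, 72]
pop() → 11: heap contents = [50, 69, 72]
push(27): heap contents = [27, 50, 69, 72]
push(80): heap contents = [27, 50, 69, 72, 80]
pop() → 27: heap contents = [50, 69, 72, 80]
push(44): heap contents = [44, 50, 69, 72, 80]
push(9): heap contents = [9, 44, 50, 69, 72, 80]

Answer: 2 54 11 27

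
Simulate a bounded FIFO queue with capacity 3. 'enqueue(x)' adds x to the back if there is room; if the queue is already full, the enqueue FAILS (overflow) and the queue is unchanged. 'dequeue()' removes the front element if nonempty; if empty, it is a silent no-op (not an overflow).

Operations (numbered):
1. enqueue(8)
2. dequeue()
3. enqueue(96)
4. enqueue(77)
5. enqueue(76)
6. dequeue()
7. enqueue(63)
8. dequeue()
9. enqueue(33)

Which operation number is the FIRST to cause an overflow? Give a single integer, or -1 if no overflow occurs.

Answer: -1

Derivation:
1. enqueue(8): size=1
2. dequeue(): size=0
3. enqueue(96): size=1
4. enqueue(77): size=2
5. enqueue(76): size=3
6. dequeue(): size=2
7. enqueue(63): size=3
8. dequeue(): size=2
9. enqueue(33): size=3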